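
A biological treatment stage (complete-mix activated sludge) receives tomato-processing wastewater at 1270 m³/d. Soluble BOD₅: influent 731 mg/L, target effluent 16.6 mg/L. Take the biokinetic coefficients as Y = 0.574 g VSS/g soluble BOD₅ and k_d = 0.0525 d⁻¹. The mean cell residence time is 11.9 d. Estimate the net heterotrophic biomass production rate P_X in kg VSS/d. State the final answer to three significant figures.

P_X ≈ 321 kg VSS/d

The observed yield is Y_obs = Y/(1 + k_d·θ_c) = 0.574 / (1 + 0.0525 × 11.9) = 0.574 / 1.625 = 0.3533 g VSS per g soluble BOD₅ removed.
Substrate removed = Q·(S₀ − S) = 1270 m³/d × (731 − 16.6) g/m³ = 9.07×10^5 g/d = 907.3 kg/d.
Net biomass production P_X = Y_obs × Q·(S₀ − S) = 0.3533 × 907.3 = 320.5 kg VSS/d.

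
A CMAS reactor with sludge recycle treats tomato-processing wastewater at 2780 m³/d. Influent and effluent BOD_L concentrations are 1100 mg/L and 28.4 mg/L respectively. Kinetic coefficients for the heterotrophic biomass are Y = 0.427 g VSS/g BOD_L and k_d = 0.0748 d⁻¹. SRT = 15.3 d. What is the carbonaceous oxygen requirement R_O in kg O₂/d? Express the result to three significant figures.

R_O ≈ 2140 kg O₂/d

Observed yield with endogenous decay: Y_obs = Y / (1 + k_d·θ_c) = 0.427 / (1 + 0.0748 × 15.3) = 0.427 / 2.144 = 0.1991 g VSS/g BOD_L.
ΔS = 1100 − 28.4 = 1072 mg/L, so the substrate removal rate is 2780 × 1072/1000 = 2979 kg BOD_L/d.
P_X = Y_obs·Q·(S₀ − S) = 0.1991 × 2979 = 593.2 kg VSS/d.
Carbonaceous O₂ demand = substrate oxidised − cell-mass equivalent = 2979 − 1.42 × 593.2 = 2137 kg O₂/d.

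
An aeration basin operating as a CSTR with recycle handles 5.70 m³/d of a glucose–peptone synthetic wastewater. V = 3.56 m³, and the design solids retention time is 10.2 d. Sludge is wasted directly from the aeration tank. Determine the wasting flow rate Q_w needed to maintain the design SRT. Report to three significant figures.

Wasting from the aeration tank: Q_w = V / θ_c = 3.560 / 10.2 = 0.3490 m³/d.

Q_w ≈ 0.349 m³/d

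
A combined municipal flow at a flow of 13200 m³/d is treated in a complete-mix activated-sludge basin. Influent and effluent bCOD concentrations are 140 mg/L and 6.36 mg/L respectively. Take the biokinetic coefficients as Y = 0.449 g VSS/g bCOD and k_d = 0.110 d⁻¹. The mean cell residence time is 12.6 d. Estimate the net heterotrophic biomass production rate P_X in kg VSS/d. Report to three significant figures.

Correct the yield for decay: Y_obs = Y/(1 + k_d θ_c) = 0.449 / (1 + 0.110 × 12.6) = 0.449 / 2.386 = 0.1882.
ΔS = 140 − 6.36 = 133.6 mg/L, so the substrate removal rate is 13200 × 133.6/1000 = 1764 kg bCOD/d.
So the net sludge growth is P_X = 0.1882 × 1764 = 332.0 kg VSS/d.

P_X ≈ 332 kg VSS/d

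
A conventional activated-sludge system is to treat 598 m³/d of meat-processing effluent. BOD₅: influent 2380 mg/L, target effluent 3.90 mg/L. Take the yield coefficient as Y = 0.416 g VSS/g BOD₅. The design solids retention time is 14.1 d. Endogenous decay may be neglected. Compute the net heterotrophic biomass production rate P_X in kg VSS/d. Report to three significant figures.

With endogenous decay neglected, the observed yield equals the true yield: Y_obs = Y = 0.416 g VSS/g BOD₅.
Q·(S₀ − S) = 598 × (2380 − 3.90) × 10⁻³ = 1421 kg/d removed.
Net biomass production P_X = Y_obs × Q·(S₀ − S) = 0.4160 × 1421 = 591.1 kg VSS/d.

P_X ≈ 591 kg VSS/d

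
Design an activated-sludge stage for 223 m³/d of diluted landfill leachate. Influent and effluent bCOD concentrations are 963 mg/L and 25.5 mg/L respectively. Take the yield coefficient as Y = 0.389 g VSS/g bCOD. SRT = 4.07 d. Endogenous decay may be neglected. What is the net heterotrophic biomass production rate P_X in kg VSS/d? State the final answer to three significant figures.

P_X ≈ 81.3 kg VSS/d

With endogenous decay neglected, the observed yield equals the true yield: Y_obs = Y = 0.389 g VSS/g bCOD.
Q·(S₀ − S) = 223 × (963 − 25.5) × 10⁻³ = 209.1 kg/d removed.
Net biomass production P_X = Y_obs × Q·(S₀ − S) = 0.3890 × 209.1 = 81.33 kg VSS/d.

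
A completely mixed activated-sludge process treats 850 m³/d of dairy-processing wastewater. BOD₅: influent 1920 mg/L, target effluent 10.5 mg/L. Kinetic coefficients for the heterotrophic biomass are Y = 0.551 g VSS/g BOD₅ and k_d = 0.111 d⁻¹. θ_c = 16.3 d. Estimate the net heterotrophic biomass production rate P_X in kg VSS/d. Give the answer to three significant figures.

Y_obs = Y / (1 + k_d θ_c) = 0.551 / (1 + 0.111 × 16.3) = 0.551 / 2.809 = 0.1961.
Substrate removed = Q·(S₀ − S) = 850 m³/d × (1920 − 10.5) g/m³ = 1.62×10^6 g/d = 1623 kg/d.
P_X = Y_obs · Q(S₀ − S) = 0.1961 × 1623 = 318.3 kg VSS/d.

P_X ≈ 318 kg VSS/d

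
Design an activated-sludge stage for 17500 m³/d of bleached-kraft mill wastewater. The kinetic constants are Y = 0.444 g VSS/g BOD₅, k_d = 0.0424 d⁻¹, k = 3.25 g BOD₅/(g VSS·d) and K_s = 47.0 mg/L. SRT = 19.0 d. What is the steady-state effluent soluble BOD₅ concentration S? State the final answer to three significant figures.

S ≈ 3.31 mg/L

From the Monod/SRT balance for a CMAS, S = K_s·(1+k_d θ_c)/[θ_c·(Y k − k_d) − 1] = 47.0 × (1 + 0.0424 × 19.0) / [19.0 × (0.444 × 3.25 − 0.0424) − 1] = 84.86 / 25.61 = 3.313 mg/L.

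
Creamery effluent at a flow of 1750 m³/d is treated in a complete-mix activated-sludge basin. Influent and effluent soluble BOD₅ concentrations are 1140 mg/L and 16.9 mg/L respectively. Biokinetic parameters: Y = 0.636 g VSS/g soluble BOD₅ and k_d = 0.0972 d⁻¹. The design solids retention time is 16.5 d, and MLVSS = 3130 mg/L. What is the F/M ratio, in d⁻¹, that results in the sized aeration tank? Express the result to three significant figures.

From the SRT design equation V = Y Q (S₀−S) θ_c / [X (1 + k_d θ_c)] = 0.636 × 1750 × (1140 − 16.9) × 16.5 / [3130 × (1 + 0.0972 × 16.5)] = 2.06×10^7 / 8150 = 2531 m³.
F/M = applied load / biomass = Q·S₀/(V·X) = 1750 × 1140 / (2531 × 3130) = 0.2519 d⁻¹.

F/M ≈ 0.252 d⁻¹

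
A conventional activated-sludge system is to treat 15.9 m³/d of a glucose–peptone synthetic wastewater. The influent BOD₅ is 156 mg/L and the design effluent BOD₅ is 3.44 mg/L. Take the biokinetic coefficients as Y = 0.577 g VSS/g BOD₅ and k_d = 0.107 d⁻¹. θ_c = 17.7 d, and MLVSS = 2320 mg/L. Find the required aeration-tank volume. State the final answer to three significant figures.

Steady-state biomass mass balance: V·X·(1 + k_d·θ_c) = Y·Q·(S₀ − S)·θ_c, so V = 0.577 × 15.9 × (156 − 3.44) × 17.7 / [2320 × (1 + 0.107 × 17.7)] = 2.48×10^4 / 6714 = 3.690 m³.

V ≈ 3.69 m³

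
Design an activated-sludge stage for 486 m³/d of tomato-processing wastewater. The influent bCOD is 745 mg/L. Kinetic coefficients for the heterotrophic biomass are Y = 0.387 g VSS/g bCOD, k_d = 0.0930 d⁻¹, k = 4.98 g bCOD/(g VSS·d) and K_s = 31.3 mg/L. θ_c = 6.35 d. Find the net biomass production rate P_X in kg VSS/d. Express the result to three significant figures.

Effluent substrate depends only on kinetics and SRT: S = K_s(1 + k_d θ_c) / [θ_c(Yk − k_d) − 1] = 31.3 × (1 + 0.0930 × 6.35) / [6.35 × (0.387 × 4.98 − 0.0930) − 1] = 49.78 / 10.65 = 4.676 mg/L.
The observed yield is Y_obs = Y/(1 + k_d·θ_c) = 0.387 / (1 + 0.0930 × 6.35) = 0.387 / 1.591 = 0.2433 g VSS per g bCOD removed.
Q·(S₀ − S) = 486 × (745 − 4.68) × 10⁻³ = 359.8 kg/d removed.
P_X = Y_obs · Q(S₀ − S) = 0.2433 × 359.8 = 87.54 kg VSS/d.

P_X ≈ 87.5 kg VSS/d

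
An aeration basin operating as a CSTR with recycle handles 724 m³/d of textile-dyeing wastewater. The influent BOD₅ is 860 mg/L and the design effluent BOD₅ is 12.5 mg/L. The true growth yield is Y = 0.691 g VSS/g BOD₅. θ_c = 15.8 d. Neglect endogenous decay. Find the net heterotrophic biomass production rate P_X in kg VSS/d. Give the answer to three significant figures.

With endogenous decay neglected, the observed yield equals the true yield: Y_obs = Y = 0.691 g VSS/g BOD₅.
Mass of BOD₅ removed per day: Q(S₀ − S) = 724 × 847.5 g/m³ = 613.6 kg/d.
So the net sludge growth is P_X = 0.6910 × 613.6 = 424.0 kg VSS/d.

P_X ≈ 424 kg VSS/d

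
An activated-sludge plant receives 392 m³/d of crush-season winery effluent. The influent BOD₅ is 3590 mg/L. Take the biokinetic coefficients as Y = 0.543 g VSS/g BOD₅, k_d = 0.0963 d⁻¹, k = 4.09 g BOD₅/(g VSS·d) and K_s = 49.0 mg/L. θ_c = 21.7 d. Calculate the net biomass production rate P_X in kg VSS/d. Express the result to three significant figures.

P_X ≈ 247 kg VSS/d

Effluent substrate depends only on kinetics and SRT: S = K_s(1 + k_d θ_c) / [θ_c(Yk − k_d) − 1] = 49.0 × (1 + 0.0963 × 21.7) / [21.7 × (0.543 × 4.09 − 0.0963) − 1] = 151.4 / 45.10 = 3.357 mg/L.
Correct the yield for decay: Y_obs = Y/(1 + k_d θ_c) = 0.543 / (1 + 0.0963 × 21.7) = 0.543 / 3.090 = 0.1757.
Q·(S₀ − S) = 392 × (3590 − 3.36) × 10⁻³ = 1406 kg/d removed.
P_X = Y_obs · Q(S₀ − S) = 0.1757 × 1406 = 247.1 kg VSS/d.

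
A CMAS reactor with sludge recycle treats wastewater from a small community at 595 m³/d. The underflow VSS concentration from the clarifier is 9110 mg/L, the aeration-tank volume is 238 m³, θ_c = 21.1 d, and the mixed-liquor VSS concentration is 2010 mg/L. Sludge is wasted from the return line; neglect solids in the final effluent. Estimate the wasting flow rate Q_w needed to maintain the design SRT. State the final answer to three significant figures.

Q_w = (V·X)/(θ_c X_r) = 238.0 × 2010 / (21.1 × 9110) = 2.489 m³/d.

Q_w ≈ 2.49 m³/d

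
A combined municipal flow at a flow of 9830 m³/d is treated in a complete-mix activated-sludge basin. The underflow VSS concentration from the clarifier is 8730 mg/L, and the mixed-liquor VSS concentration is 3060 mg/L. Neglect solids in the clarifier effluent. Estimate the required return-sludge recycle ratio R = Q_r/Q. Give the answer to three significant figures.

R ≈ 0.540

Mass balance around the secondary clarifier (neglecting effluent solids): R = X / (X_r − X) = 3060 / (8730 − 3060) = 0.5397.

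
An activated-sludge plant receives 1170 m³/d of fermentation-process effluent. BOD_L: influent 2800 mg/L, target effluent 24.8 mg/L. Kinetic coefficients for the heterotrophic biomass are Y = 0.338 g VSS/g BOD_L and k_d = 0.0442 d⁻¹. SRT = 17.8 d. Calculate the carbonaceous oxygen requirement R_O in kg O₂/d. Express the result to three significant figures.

Correct the yield for decay: Y_obs = Y/(1 + k_d θ_c) = 0.338 / (1 + 0.0442 × 17.8) = 0.338 / 1.787 = 0.1892.
Substrate removed = Q·(S₀ − S) = 1170 m³/d × (2800 − 24.8) g/m³ = 3.25×10^6 g/d = 3247 kg/d.
P_X = Y_obs·Q·(S₀ − S) = 0.1892 × 3247 = 614.2 kg VSS/d.
Carbonaceous O₂ demand = substrate oxidised − cell-mass equivalent = 3247 − 1.42 × 614.2 = 2375 kg O₂/d.

R_O ≈ 2370 kg O₂/d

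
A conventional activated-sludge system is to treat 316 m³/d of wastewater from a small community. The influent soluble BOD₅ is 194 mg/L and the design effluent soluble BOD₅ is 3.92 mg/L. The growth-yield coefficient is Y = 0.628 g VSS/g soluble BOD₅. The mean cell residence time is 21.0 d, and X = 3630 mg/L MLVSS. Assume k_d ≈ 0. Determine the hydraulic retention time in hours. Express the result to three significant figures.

τ ≈ 16.6 h

With k_d = 0 the design equation reduces to V = Y Q (S₀−S) θ_c / X = 0.628 × 316 × (194 − 3.92) × 21.0 / 3630 = 218.2 m³.
HRT = V/Q = 218.2 m³ / 316 m³·d⁻¹ = 0.6906 d × 24 = 16.57 h.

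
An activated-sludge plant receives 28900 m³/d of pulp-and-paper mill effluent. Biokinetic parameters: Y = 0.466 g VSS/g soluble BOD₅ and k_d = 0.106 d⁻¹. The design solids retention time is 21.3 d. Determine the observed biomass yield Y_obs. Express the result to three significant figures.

Y_obs ≈ 0.143 g VSS/g soluble BOD₅

Y_obs = Y / (1 + k_d θ_c) = 0.466 / (1 + 0.106 × 21.3) = 0.466 / 3.258 = 0.1430.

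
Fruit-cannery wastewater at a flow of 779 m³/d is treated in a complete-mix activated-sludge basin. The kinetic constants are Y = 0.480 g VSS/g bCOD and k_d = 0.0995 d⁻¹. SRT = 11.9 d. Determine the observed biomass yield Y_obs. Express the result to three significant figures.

Y_obs ≈ 0.220 g VSS/g bCOD

Y_obs = Y / (1 + k_d θ_c) = 0.480 / (1 + 0.0995 × 11.9) = 0.480 / 2.184 = 0.2198.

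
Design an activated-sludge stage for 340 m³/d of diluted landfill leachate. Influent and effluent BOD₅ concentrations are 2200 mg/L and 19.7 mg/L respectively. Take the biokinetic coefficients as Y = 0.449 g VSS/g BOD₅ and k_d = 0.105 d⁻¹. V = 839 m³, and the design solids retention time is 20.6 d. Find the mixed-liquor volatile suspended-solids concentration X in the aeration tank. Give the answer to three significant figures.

X = Y·Q·ΔS·θ_c / [V·(1 + k_d θ_c)] = 0.449 × 340 × (2200 − 19.7) × 20.6 / [839 × (1 + 0.105 × 20.6)] = 2584 mg/L.

X ≈ 2580 mg/L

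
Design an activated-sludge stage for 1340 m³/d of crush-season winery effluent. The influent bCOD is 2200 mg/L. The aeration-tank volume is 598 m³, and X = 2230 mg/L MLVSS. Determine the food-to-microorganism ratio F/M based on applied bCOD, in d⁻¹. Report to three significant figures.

F/M ≈ 2.21 d⁻¹

F/M = applied load / biomass = Q·S₀/(V·X) = 1340 × 2200 / (598.0 × 2230) = 2.211 d⁻¹.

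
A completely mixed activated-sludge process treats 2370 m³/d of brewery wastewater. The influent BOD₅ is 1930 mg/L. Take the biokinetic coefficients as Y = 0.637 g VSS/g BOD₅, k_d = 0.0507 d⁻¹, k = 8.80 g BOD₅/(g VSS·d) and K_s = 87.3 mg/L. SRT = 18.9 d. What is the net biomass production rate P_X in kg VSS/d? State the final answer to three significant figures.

From the Monod/SRT balance for a CMAS, S = K_s·(1+k_d θ_c)/[θ_c·(Y k − k_d) − 1] = 87.3 × (1 + 0.0507 × 18.9) / [18.9 × (0.637 × 8.80 − 0.0507) − 1] = 171.0 / 104.0 = 1.644 mg/L.
The observed yield is Y_obs = Y/(1 + k_d·θ_c) = 0.637 / (1 + 0.0507 × 18.9) = 0.637 / 1.958 = 0.3253 g VSS per g BOD₅ removed.
Substrate removed = Q·(S₀ − S) = 2370 m³/d × (1930 − 1.64) g/m³ = 4.57×10^6 g/d = 4570 kg/d.
Net biomass production P_X = Y_obs × Q·(S₀ − S) = 0.3253 × 4570 = 1487 kg VSS/d.

P_X ≈ 1490 kg VSS/d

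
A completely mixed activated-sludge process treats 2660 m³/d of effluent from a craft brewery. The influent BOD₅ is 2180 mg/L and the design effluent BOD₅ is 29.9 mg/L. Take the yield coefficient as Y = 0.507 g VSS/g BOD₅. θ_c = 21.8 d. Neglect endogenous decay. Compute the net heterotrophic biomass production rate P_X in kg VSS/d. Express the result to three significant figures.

With endogenous decay neglected, the observed yield equals the true yield: Y_obs = Y = 0.507 g VSS/g BOD₅.
Substrate removed = Q·(S₀ − S) = 2660 m³/d × (2180 − 29.9) g/m³ = 5.72×10^6 g/d = 5719 kg/d.
Biomass produced: P_X = Y_obs·Q·ΔS = 0.5070 × 5719 ≈ 2900 kg VSS/d.

P_X ≈ 2900 kg VSS/d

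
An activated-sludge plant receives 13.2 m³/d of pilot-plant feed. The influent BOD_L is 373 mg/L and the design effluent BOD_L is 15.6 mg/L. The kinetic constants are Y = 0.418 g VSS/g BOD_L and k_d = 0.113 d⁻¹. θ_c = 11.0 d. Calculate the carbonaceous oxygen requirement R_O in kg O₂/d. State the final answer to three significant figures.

R_O ≈ 3.47 kg O₂/d

The observed yield is Y_obs = Y/(1 + k_d·θ_c) = 0.418 / (1 + 0.113 × 11.0) = 0.418 / 2.243 = 0.1864 g VSS per g BOD_L removed.
Substrate removed = Q·(S₀ − S) = 13.2 m³/d × (373 − 15.6) g/m³ = 4.72×10^3 g/d = 4.718 kg/d.
Net sludge production P_X = 0.1864 × 4.718 = 0.8792 kg VSS/d.
Carbonaceous O₂ demand = substrate oxidised − cell-mass equivalent = 4.718 − 1.42 × 0.8792 = 3.469 kg O₂/d.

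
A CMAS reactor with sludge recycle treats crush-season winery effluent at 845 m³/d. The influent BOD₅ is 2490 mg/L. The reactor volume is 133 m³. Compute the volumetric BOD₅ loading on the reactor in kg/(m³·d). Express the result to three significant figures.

L_v = Q S₀ / V = 845 × 2490 × 10⁻³ / 133.0 = 15.82 kg/(m³·d).

L_v ≈ 15.8 kg BOD₅/(m³·d)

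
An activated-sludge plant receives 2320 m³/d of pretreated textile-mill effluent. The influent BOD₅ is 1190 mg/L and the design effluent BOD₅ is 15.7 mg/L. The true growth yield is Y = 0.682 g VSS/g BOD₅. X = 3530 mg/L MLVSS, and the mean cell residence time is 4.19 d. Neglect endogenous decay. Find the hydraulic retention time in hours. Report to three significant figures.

Biomass mass balance (decay neglected): V·X = Y·Q·(S₀ − S)·θ_c, so V = 0.682 × 2320 × (1190 − 15.7) × 4.19 / 3530 = 2205 m³.
HRT = V/Q = 2205 m³ / 2320 m³·d⁻¹ = 0.9506 d × 24 = 22.81 h.

τ ≈ 22.8 h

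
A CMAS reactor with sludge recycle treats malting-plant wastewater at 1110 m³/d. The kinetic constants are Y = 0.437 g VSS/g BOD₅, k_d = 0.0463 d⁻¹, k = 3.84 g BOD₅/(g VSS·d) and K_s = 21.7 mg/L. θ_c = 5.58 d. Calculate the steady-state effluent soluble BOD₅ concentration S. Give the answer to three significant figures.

For a completely mixed reactor with recycle the Lawrence–McCarty relation gives S = K_s·(1 + k_d·θ_c) / [θ_c·(Y·k − k_d) − 1] = 21.7 × (1 + 0.0463 × 5.58) / [5.58 × (0.437 × 3.84 − 0.0463) − 1] = 27.31 / 8.105 = 3.369 mg/L.

S ≈ 3.37 mg/L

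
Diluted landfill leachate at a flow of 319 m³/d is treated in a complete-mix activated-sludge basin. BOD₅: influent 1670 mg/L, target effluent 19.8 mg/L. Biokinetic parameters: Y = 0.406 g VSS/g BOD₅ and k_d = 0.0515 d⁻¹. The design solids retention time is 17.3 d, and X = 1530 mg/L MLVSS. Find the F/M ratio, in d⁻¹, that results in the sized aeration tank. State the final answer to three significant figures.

Steady-state biomass mass balance: V·X·(1 + k_d·θ_c) = Y·Q·(S₀ − S)·θ_c, so V = 0.406 × 319 × (1670 − 19.8) × 17.3 / [1530 × (1 + 0.0515 × 17.3)] = 3.7×10^6 / 2893 = 1278 m³.
F/M = Q·S₀ / (V·X) = 319 × 1670 / (1278 × 1530) = 0.2725 g BOD₅·(g VSS·d)⁻¹.

F/M ≈ 0.272 d⁻¹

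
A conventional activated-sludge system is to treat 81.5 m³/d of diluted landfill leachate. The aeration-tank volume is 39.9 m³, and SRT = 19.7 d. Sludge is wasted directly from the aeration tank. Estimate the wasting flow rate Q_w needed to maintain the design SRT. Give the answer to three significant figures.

With mixed-liquor wasting, θ_c = V/Q_w, so Q_w = V/θ_c = 39.90/19.7 = 2.025 m³/d.

Q_w ≈ 2.03 m³/d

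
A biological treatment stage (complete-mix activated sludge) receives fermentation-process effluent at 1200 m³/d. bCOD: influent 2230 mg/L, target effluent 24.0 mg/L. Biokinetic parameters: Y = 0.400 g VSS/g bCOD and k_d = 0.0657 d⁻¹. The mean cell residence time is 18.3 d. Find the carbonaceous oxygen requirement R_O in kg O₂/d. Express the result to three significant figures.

Correct the yield for decay: Y_obs = Y/(1 + k_d θ_c) = 0.400 / (1 + 0.0657 × 18.3) = 0.400 / 2.202 = 0.1816.
Mass of bCOD removed per day: Q(S₀ − S) = 1200 × 2206 g/m³ = 2647 kg/d.
P_X = Y_obs·Q·(S₀ − S) = 0.1816 × 2647 = 480.8 kg VSS/d.
R_O = Q·ΔS − 1.42 P_X = 2647 − 682.7 = 1964 kg O₂/d.

R_O ≈ 1960 kg O₂/d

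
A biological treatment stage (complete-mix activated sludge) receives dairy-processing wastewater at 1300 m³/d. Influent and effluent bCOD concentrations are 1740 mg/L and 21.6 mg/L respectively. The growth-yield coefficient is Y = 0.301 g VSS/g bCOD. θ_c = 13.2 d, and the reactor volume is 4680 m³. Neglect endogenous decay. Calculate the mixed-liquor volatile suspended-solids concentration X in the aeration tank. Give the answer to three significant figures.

Without decay, X = Y Q (S₀−S) θ_c / V = 0.301 × 1300 × (1740 − 21.6) × 13.2 / 4680 = 1897 mg/L.

X ≈ 1900 mg/L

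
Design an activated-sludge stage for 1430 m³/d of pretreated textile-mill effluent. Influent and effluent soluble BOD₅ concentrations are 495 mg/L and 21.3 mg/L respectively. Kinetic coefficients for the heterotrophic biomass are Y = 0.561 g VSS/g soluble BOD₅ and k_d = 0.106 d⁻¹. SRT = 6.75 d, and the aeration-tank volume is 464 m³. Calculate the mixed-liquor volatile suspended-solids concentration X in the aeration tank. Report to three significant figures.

X ≈ 3220 mg/L

From V·X·(1 + k_d·θ_c) = Y·Q·(S₀ − S)·θ_c: X = 0.561 × 1430 × (495 − 21.3) × 6.75 / [464 × (1 + 0.106 × 6.75)] = 3223 mg/L.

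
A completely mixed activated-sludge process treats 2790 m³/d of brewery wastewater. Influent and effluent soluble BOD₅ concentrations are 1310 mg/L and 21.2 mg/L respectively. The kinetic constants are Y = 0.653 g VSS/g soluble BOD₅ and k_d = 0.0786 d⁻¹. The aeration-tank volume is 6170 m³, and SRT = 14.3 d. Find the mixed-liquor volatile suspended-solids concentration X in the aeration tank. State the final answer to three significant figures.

X ≈ 2560 mg/L

Solving the biomass balance for X: X = Y Q (S₀−S) θ_c / [V (1+k_d θ_c)] = 0.653 × 2790 × (1310 − 21.2) × 14.3 / [6170 × (1 + 0.0786 × 14.3)] = 2562 mg/L.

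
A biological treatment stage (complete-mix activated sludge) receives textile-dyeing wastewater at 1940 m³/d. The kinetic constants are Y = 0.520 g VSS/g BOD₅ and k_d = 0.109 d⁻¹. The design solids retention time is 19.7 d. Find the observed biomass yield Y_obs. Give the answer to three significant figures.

Y_obs ≈ 0.165 g VSS/g BOD₅

The observed yield is Y_obs = Y/(1 + k_d·θ_c) = 0.520 / (1 + 0.109 × 19.7) = 0.520 / 3.147 = 0.1652 g VSS per g BOD₅ removed.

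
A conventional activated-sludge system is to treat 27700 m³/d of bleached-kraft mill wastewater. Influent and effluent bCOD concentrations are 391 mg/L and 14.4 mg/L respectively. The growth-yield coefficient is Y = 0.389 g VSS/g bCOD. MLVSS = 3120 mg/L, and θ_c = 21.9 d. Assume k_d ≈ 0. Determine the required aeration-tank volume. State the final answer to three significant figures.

V·X = Y·Q·ΔS·θ_c gives V = 0.389 × 27700 × (391 − 14.4) × 21.9 / 3120 = 28484 m³.

V ≈ 28500 m³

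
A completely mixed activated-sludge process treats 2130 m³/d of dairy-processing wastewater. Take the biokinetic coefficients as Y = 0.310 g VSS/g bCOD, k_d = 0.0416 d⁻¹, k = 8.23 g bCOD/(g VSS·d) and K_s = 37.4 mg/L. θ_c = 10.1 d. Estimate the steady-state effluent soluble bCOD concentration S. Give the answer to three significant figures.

For a completely mixed reactor with recycle the Lawrence–McCarty relation gives S = K_s·(1 + k_d·θ_c) / [θ_c·(Y·k − k_d) − 1] = 37.4 × (1 + 0.0416 × 10.1) / [10.1 × (0.310 × 8.23 − 0.0416) − 1] = 53.11 / 24.35 = 2.181 mg/L.

S ≈ 2.18 mg/L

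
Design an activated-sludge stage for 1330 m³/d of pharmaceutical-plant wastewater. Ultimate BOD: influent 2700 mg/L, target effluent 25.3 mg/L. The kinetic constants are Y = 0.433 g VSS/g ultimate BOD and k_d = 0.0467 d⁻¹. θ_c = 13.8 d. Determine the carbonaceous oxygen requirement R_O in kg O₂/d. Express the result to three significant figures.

R_O ≈ 2230 kg O₂/d

The observed yield is Y_obs = Y/(1 + k_d·θ_c) = 0.433 / (1 + 0.0467 × 13.8) = 0.433 / 1.644 = 0.2633 g VSS per g ultimate BOD removed.
Mass of ultimate BOD removed per day: Q(S₀ − S) = 1330 × 2675 g/m³ = 3557 kg/d.
P_X = Y_obs·Q·(S₀ − S) = 0.2633 × 3557 = 936.7 kg VSS/d.
R_O = Q·ΔS − 1.42 P_X = 3557 − 1330 = 2227 kg O₂/d.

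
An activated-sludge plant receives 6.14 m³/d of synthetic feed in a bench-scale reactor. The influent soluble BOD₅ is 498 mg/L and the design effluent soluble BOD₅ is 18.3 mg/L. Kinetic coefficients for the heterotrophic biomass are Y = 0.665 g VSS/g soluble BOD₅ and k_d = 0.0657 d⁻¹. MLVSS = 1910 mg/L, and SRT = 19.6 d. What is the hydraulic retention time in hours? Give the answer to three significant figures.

From the SRT design equation V = Y Q (S₀−S) θ_c / [X (1 + k_d θ_c)] = 0.665 × 6.14 × (498 − 18.3) × 19.6 / [1910 × (1 + 0.0657 × 19.6)] = 3.84×10^4 / 4370 = 8.786 m³.
HRT = V/Q = 8.786 m³ / 6.14 m³·d⁻¹ = 1.431 d × 24 = 34.34 h.

τ ≈ 34.3 h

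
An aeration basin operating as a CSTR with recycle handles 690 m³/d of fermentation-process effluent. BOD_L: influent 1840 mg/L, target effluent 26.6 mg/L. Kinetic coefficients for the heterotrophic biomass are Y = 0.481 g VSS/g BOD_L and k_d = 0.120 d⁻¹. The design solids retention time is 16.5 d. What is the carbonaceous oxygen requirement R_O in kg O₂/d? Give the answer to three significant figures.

The observed yield is Y_obs = Y/(1 + k_d·θ_c) = 0.481 / (1 + 0.120 × 16.5) = 0.481 / 2.980 = 0.1614 g VSS per g BOD_L removed.
Mass of BOD_L removed per day: Q(S₀ − S) = 690 × 1813 g/m³ = 1251 kg/d.
P_X = Y_obs·Q·(S₀ − S) = 0.1614 × 1251 = 202.0 kg VSS/d.
R_O = Q·ΔS − 1.42 P_X = 1251 − 286.8 = 964.5 kg O₂/d.

R_O ≈ 964 kg O₂/d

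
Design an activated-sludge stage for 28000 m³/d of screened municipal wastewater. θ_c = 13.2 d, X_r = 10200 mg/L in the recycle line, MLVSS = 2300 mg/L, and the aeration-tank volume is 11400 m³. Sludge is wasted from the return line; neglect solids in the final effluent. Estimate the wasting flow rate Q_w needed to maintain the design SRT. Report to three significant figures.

θ_c = V·X/(Q_w·X_r) when wasting from the recycle, so Q_w = V·X/(θ_c·X_r) = 11400 × 2300 / (13.2 × 10200) = 194.7 m³/d.

Q_w ≈ 195 m³/d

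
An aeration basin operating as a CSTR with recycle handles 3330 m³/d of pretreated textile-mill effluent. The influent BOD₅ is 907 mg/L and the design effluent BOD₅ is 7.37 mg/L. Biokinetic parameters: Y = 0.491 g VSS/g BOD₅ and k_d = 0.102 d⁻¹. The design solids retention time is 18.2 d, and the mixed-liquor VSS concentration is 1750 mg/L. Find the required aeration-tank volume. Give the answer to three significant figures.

V ≈ 5360 m³

Rearranging the biomass balance for a CMAS with decay, V = Y·Q·ΔS·θ_c / [X·(1+k_d θ_c)] = 0.491 × 3330 × (907 − 7.37) × 18.2 / [1750 × (1 + 0.102 × 18.2)] = 2.68×10^7 / 4999 = 5356 m³.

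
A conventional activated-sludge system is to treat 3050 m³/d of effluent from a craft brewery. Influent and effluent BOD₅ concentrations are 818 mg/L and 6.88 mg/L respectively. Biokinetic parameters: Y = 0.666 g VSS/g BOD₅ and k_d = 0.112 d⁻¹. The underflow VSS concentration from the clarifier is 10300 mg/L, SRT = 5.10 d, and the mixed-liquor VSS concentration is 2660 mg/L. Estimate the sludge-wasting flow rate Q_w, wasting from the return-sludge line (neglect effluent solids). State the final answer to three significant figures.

Rearranging the biomass balance for a CMAS with decay, V = Y·Q·ΔS·θ_c / [X·(1+k_d θ_c)] = 0.666 × 3050 × (818 − 6.88) × 5.10 / [2660 × (1 + 0.112 × 5.10)] = 8.4×10^6 / 4179 = 2011 m³.
Wasting from the return line (neglecting effluent solids): Q_w = V·X / (θ_c·X_r) = 2011 × 2660 / (5.10 × 10300) = 101.8 m³/d.

Q_w ≈ 102 m³/d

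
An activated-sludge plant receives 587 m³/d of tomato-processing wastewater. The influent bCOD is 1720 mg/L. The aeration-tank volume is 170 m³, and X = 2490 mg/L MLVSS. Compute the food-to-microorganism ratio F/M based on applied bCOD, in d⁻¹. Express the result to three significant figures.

F/M ≈ 2.39 d⁻¹

Food-to-microorganism ratio F/M = Q S₀ / (V X) = 587 × 1720 / (170.0 × 2490) = 2.385 d⁻¹.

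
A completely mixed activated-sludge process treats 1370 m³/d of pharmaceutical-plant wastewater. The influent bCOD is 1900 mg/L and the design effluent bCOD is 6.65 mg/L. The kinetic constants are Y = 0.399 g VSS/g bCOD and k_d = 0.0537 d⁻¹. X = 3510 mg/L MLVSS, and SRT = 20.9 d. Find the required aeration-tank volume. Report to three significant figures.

From the SRT design equation V = Y Q (S₀−S) θ_c / [X (1 + k_d θ_c)] = 0.399 × 1370 × (1900 − 6.65) × 20.9 / [3510 × (1 + 0.0537 × 20.9)] = 2.16×10^7 / 7449 = 2904 m³.

V ≈ 2900 m³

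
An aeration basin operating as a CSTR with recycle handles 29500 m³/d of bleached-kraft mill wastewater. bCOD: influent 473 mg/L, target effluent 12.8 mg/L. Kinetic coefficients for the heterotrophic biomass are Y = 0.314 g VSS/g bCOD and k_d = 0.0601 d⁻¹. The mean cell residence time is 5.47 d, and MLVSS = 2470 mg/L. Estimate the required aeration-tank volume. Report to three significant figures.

Steady-state biomass mass balance: V·X·(1 + k_d·θ_c) = Y·Q·(S₀ − S)·θ_c, so V = 0.314 × 29500 × (473 − 12.8) × 5.47 / [2470 × (1 + 0.0601 × 5.47)] = 2.33×10^7 / 3282 = 7105 m³.

V ≈ 7100 m³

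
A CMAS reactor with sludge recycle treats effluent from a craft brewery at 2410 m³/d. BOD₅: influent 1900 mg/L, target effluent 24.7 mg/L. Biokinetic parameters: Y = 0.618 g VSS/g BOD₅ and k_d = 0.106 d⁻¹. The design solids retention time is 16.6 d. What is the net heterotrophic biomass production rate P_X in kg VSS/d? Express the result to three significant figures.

P_X ≈ 1010 kg VSS/d

The observed yield is Y_obs = Y/(1 + k_d·θ_c) = 0.618 / (1 + 0.106 × 16.6) = 0.618 / 2.760 = 0.2239 g VSS per g BOD₅ removed.
Substrate removed = Q·(S₀ − S) = 2410 m³/d × (1900 − 24.7) g/m³ = 4.52×10^6 g/d = 4519 kg/d.
Biomass produced: P_X = Y_obs·Q·ΔS = 0.2239 × 4519 ≈ 1012 kg VSS/d.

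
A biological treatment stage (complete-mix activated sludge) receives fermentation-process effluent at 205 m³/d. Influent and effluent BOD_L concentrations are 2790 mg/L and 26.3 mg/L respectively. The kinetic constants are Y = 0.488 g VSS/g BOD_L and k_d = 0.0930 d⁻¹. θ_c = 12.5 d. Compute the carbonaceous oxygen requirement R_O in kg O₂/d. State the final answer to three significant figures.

R_O ≈ 385 kg O₂/d

Observed yield with endogenous decay: Y_obs = Y / (1 + k_d·θ_c) = 0.488 / (1 + 0.0930 × 12.5) = 0.488 / 2.163 = 0.2257 g VSS/g BOD_L.
Substrate removed = Q·(S₀ − S) = 205 m³/d × (2790 − 26.3) g/m³ = 5.67×10^5 g/d = 566.6 kg/d.
P_X = Y_obs·Q·(S₀ − S) = 0.2257 × 566.6 = 127.9 kg VSS/d.
Carbonaceous O₂ demand = substrate oxidised − cell-mass equivalent = 566.6 − 1.42 × 127.9 = 385.0 kg O₂/d.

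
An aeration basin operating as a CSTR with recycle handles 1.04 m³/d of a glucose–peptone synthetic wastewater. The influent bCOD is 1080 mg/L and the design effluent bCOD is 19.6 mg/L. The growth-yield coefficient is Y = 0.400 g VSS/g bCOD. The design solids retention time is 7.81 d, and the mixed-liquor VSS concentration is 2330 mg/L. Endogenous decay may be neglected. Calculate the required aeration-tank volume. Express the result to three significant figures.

V ≈ 1.48 m³

Biomass mass balance (decay neglected): V·X = Y·Q·(S₀ − S)·θ_c, so V = 0.400 × 1.04 × (1080 − 19.6) × 7.81 / 2330 = 1.479 m³.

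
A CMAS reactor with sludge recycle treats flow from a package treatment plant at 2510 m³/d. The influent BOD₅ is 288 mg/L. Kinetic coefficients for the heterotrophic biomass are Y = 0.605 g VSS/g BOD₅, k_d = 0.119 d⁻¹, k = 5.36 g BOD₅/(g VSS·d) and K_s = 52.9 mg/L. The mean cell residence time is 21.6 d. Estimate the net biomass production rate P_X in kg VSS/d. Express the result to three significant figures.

P_X ≈ 121 kg VSS/d

From the Monod/SRT balance for a CMAS, S = K_s·(1+k_d θ_c)/[θ_c·(Y k − k_d) − 1] = 52.9 × (1 + 0.119 × 21.6) / [21.6 × (0.605 × 5.36 − 0.119) − 1] = 188.9 / 66.47 = 2.841 mg/L.
Observed yield with endogenous decay: Y_obs = Y / (1 + k_d·θ_c) = 0.605 / (1 + 0.119 × 21.6) = 0.605 / 3.570 = 0.1694 g VSS/g BOD₅.
Substrate removed = Q·(S₀ − S) = 2510 m³/d × (288 − 2.84) g/m³ = 7.16×10^5 g/d = 715.8 kg/d.
P_X = Y_obs · Q(S₀ − S) = 0.1694 × 715.8 = 121.3 kg VSS/d.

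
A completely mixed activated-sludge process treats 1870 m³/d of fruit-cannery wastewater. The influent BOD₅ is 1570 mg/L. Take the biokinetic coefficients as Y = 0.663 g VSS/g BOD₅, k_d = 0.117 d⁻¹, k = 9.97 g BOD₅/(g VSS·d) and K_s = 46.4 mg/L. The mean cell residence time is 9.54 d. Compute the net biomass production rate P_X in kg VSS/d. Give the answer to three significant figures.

From the Monod/SRT balance for a CMAS, S = K_s·(1+k_d θ_c)/[θ_c·(Y k − k_d) − 1] = 46.4 × (1 + 0.117 × 9.54) / [9.54 × (0.663 × 9.97 − 0.117) − 1] = 98.19 / 60.94 = 1.611 mg/L.
Y_obs = Y / (1 + k_d θ_c) = 0.663 / (1 + 0.117 × 9.54) = 0.663 / 2.116 = 0.3133.
Substrate removed = Q·(S₀ − S) = 1870 m³/d × (1570 − 1.61) g/m³ = 2.93×10^6 g/d = 2933 kg/d.
P_X = Y_obs · Q(S₀ − S) = 0.3133 × 2933 = 918.9 kg VSS/d.

P_X ≈ 919 kg VSS/d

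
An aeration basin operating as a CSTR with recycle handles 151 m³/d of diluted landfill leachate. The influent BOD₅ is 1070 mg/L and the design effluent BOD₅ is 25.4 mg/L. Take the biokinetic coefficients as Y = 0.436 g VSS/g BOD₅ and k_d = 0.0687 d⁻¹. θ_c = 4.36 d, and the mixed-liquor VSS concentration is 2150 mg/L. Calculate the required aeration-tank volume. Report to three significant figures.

Rearranging the biomass balance for a CMAS with decay, V = Y·Q·ΔS·θ_c / [X·(1+k_d θ_c)] = 0.436 × 151 × (1070 − 25.4) × 4.36 / [2150 × (1 + 0.0687 × 4.36)] = 3×10^5 / 2794 = 107.3 m³.

V ≈ 107 m³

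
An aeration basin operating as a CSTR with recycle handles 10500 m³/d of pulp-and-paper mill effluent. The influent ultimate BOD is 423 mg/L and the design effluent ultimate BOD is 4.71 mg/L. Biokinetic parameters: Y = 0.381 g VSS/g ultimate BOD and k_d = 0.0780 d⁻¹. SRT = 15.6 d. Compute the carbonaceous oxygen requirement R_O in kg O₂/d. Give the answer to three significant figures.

R_O ≈ 3320 kg O₂/d

The observed yield is Y_obs = Y/(1 + k_d·θ_c) = 0.381 / (1 + 0.0780 × 15.6) = 0.381 / 2.217 = 0.1719 g VSS per g ultimate BOD removed.
ΔS = 423 − 4.71 = 418.3 mg/L, so the substrate removal rate is 10500 × 418.3/1000 = 4392 kg ultimate BOD/d.
P_X = Y_obs·Q·(S₀ − S) = 0.1719 × 4392 = 754.9 kg VSS/d.
R_O = Q·ΔS − 1.42 P_X = 4392 − 1072 = 3320 kg O₂/d.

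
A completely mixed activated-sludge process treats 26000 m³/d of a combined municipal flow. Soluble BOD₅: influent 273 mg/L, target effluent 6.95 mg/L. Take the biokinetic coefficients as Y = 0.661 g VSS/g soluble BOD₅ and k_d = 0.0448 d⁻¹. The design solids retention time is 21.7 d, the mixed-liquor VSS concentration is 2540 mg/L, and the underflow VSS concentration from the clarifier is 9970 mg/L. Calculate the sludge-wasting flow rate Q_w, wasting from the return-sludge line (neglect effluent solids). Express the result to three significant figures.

Steady-state biomass mass balance: V·X·(1 + k_d·θ_c) = Y·Q·(S₀ − S)·θ_c, so V = 0.661 × 26000 × (273 − 6.95) × 21.7 / [2540 × (1 + 0.0448 × 21.7)] = 9.92×10^7 / 5009 = 19807 m³.
Wasting from the return line (neglecting effluent solids): Q_w = V·X / (θ_c·X_r) = 19807 × 2540 / (21.7 × 9970) = 232.5 m³/d.

Q_w ≈ 233 m³/d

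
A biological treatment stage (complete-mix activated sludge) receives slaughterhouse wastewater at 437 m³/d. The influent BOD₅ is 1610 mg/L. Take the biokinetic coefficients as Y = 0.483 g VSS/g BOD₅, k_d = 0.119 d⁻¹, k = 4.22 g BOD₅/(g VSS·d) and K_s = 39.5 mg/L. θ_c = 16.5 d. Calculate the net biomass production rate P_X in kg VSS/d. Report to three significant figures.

P_X ≈ 114 kg VSS/d

For a completely mixed reactor with recycle the Lawrence–McCarty relation gives S = K_s·(1 + k_d·θ_c) / [θ_c·(Y·k − k_d) − 1] = 39.5 × (1 + 0.119 × 16.5) / [16.5 × (0.483 × 4.22 − 0.119) − 1] = 117.1 / 30.67 = 3.817 mg/L.
Correct the yield for decay: Y_obs = Y/(1 + k_d θ_c) = 0.483 / (1 + 0.119 × 16.5) = 0.483 / 2.963 = 0.1630.
ΔS = 1610 − 3.82 = 1606 mg/L, so the substrate removal rate is 437 × 1606/1000 = 701.9 kg BOD₅/d.
So the net sludge growth is P_X = 0.1630 × 701.9 = 114.4 kg VSS/d.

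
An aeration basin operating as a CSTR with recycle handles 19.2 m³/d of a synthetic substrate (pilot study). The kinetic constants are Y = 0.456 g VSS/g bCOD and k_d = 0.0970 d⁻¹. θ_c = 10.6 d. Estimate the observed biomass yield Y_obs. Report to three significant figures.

Y_obs ≈ 0.225 g VSS/g bCOD

The observed yield is Y_obs = Y/(1 + k_d·θ_c) = 0.456 / (1 + 0.0970 × 10.6) = 0.456 / 2.028 = 0.2248 g VSS per g bCOD removed.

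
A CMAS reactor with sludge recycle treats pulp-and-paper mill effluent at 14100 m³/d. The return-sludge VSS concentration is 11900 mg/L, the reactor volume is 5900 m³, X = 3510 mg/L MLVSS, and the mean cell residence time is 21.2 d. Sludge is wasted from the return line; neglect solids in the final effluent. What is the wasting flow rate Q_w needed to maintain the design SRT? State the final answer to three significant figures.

Q_w ≈ 82.1 m³/d

θ_c = V·X/(Q_w·X_r) when wasting from the recycle, so Q_w = V·X/(θ_c·X_r) = 5900 × 3510 / (21.2 × 11900) = 82.09 m³/d.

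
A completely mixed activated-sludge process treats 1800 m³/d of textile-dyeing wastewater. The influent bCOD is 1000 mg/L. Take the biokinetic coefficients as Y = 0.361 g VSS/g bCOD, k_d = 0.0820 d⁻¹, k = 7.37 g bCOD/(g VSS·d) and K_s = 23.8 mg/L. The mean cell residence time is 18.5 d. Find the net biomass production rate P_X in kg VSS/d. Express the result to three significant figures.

For a completely mixed reactor with recycle the Lawrence–McCarty relation gives S = K_s·(1 + k_d·θ_c) / [θ_c·(Y·k − k_d) − 1] = 23.8 × (1 + 0.0820 × 18.5) / [18.5 × (0.361 × 7.37 − 0.0820) − 1] = 59.90 / 46.70 = 1.283 mg/L.
The observed yield is Y_obs = Y/(1 + k_d·θ_c) = 0.361 / (1 + 0.0820 × 18.5) = 0.361 / 2.517 = 0.1434 g VSS per g bCOD removed.
Substrate removed = Q·(S₀ − S) = 1800 m³/d × (1000 − 1.28) g/m³ = 1.8×10^6 g/d = 1798 kg/d.
Biomass produced: P_X = Y_obs·Q·ΔS = 0.1434 × 1798 ≈ 257.8 kg VSS/d.

P_X ≈ 258 kg VSS/d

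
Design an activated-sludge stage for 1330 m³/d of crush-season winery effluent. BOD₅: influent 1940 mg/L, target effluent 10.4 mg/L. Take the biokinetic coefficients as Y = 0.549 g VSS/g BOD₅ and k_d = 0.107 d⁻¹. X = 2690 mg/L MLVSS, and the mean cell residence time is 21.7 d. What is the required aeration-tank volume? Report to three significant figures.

From the SRT design equation V = Y Q (S₀−S) θ_c / [X (1 + k_d θ_c)] = 0.549 × 1330 × (1940 − 10.4) × 21.7 / [2690 × (1 + 0.107 × 21.7)] = 3.06×10^7 / 8936 = 3421 m³.

V ≈ 3420 m³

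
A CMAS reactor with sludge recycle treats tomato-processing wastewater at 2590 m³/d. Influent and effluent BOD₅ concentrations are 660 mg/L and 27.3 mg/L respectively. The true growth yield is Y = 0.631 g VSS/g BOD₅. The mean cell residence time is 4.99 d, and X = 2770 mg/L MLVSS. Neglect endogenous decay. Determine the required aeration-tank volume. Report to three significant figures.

V ≈ 1860 m³

With k_d = 0 the design equation reduces to V = Y Q (S₀−S) θ_c / X = 0.631 × 2590 × (660 − 27.3) × 4.99 / 2770 = 1863 m³.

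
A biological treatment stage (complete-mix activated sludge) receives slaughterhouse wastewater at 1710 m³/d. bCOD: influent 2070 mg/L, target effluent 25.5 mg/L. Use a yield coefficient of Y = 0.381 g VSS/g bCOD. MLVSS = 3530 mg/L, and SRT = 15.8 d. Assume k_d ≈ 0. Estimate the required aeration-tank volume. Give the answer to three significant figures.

V ≈ 5960 m³

With k_d = 0 the design equation reduces to V = Y Q (S₀−S) θ_c / X = 0.381 × 1710 × (2070 − 25.5) × 15.8 / 3530 = 5962 m³.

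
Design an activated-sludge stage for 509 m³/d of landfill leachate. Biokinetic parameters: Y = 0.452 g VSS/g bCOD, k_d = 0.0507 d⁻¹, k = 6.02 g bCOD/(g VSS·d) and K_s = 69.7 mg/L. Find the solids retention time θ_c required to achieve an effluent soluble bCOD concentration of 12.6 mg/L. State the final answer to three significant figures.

From 1/θ_c = Y·k·S/(K_s + S) − k_d: Y·k·S/(K_s+S) = 0.452 × 6.02 × 12.6 / (69.7 + 12.6) = 0.4166 d⁻¹.
θ_c = 1/(μ − k_d) = 1/(0.4166 − 0.0507) = 1/0.3659 = 2.733 d.

θ_c ≈ 2.73 d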